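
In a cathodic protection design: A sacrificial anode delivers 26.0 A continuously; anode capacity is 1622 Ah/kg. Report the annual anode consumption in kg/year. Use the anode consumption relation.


Annual consumption = current * hours per year / capacity
Rate = 26.0 * 8760 / 1622 = 140.4 kg/year

140.4 kg/year


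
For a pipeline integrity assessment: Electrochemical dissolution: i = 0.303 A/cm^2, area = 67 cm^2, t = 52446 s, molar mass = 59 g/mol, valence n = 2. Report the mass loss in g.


Apply Faraday's law: m = i*A*t*M / (n*F)
Total charge passed Q = i*A*t = 0.303*67*52446 = 1064706.246 C
m = Q*M/(n*F) = 1064706.246*59/(2*96485) = 325.531 g

325.531 g


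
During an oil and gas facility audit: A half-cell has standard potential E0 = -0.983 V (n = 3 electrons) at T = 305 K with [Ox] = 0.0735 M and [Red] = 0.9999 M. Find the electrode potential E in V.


Apply the Nernst equation: E = E0 + (RT/nF)*ln([Ox]/[Red])
Step 1: RT/nF = 8.314*305/(3*96485) = 0.0087605 V
Step 2: [Ox]/[Red] = 0.0735/0.9999 = 0.073507
Step 3: ln(0.073507) = -2.610375
Step 4: correction = 0.0087605 * -2.610375 = -0.023 V
E = -0.983 + -0.023 = -1.006 V

-1.006 V


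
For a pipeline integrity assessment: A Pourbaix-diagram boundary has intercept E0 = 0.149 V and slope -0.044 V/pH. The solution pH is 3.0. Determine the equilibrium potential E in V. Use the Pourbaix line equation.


Apply the Pourbaix line equation: E = E0 + slope*pH
E = 0.149 + (-0.044)*3.0 = 0.149 + (-0.132) = 0.017 V
Rounded to 3 decimal places: E = 0.017 V

0.017 V


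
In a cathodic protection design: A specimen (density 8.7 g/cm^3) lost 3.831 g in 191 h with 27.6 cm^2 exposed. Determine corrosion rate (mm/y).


Apply the mm/y weight-loss relation: CR = 87600 * W / (D * A * T)
Numerator: 87600 * 3.831 = 335595.6
Denominator: 8.7 * 27.6 * 191 = 45862.92
CR = 335595.6 / 45862.92 = 7.3174 mm/y

7.3174 mm/y


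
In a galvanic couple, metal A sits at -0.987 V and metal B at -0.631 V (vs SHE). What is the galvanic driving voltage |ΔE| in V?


Driving voltage is the absolute potential difference.
|ΔE| = |-0.987 − (-0.631)| = 0.356 V

0.356 V


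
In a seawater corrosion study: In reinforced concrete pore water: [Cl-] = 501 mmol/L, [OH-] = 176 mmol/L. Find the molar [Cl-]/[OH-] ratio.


Threshold parameter = [Cl-] / [OH-] (molar basis; both in mmol/L, so units cancel)
Ratio = 501 / 176 = 2.85

2.85


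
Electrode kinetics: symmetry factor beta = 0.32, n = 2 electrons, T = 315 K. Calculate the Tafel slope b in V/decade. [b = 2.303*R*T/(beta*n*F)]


Apply the Tafel slope relation: b = 2.303*R*T/(beta*n*F)
Numerator: 2.303 * 8.314 * 315 = 6031.35
Denominator: 0.32 * 2 * 96485 = 61750.4
b = 6031.35 / 61750.4 = 0.0977 V/decade

0.0977 V/decade


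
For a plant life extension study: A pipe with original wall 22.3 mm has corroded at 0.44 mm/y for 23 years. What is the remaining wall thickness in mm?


Remaining wall = original − CR × time
t = 22.3 − 0.44*23 = 22.3 − 10.12 = 12.18 mm

12.18 mm


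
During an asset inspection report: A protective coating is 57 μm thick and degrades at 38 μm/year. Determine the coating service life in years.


Service life = thickness / degradation rate
Life = 57 / 38 = 1.5 years

1.5 years


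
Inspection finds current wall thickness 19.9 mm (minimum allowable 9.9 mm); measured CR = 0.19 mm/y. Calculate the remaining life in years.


Apply the remaining-life relation: RL = (t_current − t_min) / CR
RL = (19.9 − 9.9) / 0.19 = 10.0 / 0.19 = 52.6 years

52.6 years


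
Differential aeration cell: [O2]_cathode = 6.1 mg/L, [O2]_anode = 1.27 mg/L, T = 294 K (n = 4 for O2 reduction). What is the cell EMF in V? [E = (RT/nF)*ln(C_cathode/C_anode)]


Apply the Nernst concentration-cell relation: E = (RT/nF)*ln(C_cathode/C_anode)
RT/nF = 8.314*294/(4*96485) = 0.00633341 V
ln(6.1/1.27) = 1.56927
E = 0.00633341 * 1.56927 = 0.00994 V

0.00994 V


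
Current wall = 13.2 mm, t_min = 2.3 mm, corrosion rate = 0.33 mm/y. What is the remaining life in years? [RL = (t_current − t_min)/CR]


Apply the remaining-life relation: RL = (t_current − t_min) / CR
RL = (13.2 − 2.3) / 0.33 = 10.9 / 0.33 = 33.0 years

33.0 years


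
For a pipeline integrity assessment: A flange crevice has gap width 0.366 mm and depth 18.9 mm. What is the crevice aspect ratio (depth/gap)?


Aspect ratio = depth / gap
Ratio = 18.9 / 0.366 = 51.6

51.6


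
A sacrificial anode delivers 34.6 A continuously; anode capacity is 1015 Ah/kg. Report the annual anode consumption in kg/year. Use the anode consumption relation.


Annual consumption = current * hours per year / capacity
Rate = 34.6 * 8760 / 1015 = 298.6 kg/year

298.6 kg/year


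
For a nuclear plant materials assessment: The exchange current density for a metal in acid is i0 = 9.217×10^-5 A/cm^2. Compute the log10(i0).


i0 = 9.217×10^-5 A/cm^2
log10(i0) = -4.035

-4.035


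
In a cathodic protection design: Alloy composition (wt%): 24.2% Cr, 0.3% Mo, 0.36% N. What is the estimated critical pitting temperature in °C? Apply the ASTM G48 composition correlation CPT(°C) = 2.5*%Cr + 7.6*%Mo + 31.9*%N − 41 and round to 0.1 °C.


Apply the ASTM G48 empirical CPT estimate: CPT(°C) = 2.5*%Cr + 7.6*%Mo + 31.9*%N − 41
2.5*24.2 = 60.5; 7.6*0.3 = 2.28; 31.9*0.36 = 11.484
CPT = 60.5 + 2.28 + 11.484 − 41 = 33.264 °C
Rounded to 0.1 °C: CPT ≈ 33.3 °C

33.3 °C


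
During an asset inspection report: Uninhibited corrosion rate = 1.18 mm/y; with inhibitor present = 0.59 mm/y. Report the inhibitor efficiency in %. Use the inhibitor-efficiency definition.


Apply the inhibitor-efficiency definition: IE = (CR_blank − CR_inh)/CR_blank × 100
IE = (1.18 − 0.59) / 1.18 × 100
IE = 0.59 / 1.18 × 100 = 50.0 %

50.0 %


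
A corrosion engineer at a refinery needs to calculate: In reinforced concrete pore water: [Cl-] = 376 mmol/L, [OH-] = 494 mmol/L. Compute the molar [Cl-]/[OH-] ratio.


Threshold parameter = [Cl-] / [OH-] (molar basis; both in mmol/L, so units cancel)
Ratio = 376 / 494 = 0.76

0.76


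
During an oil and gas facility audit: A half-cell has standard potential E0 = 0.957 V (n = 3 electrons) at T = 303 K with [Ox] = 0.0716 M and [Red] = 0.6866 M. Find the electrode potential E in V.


Apply the Nernst equation: E = E0 + (RT/nF)*ln([Ox]/[Red])
Step 1: RT/nF = 8.314*303/(3*96485) = 0.00870305 V
Step 2: [Ox]/[Red] = 0.0716/0.6866 = 0.104282
Step 3: ln(0.104282) = -2.260657
Step 4: correction = 0.00870305 * -2.260657 = -0.02 V
E = 0.957 + -0.02 = 0.937 V

0.937 V


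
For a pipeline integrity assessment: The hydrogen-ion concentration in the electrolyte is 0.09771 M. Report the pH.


pH = −log10[H+]
pH = −log10(0.09771) = 1.01

1.01


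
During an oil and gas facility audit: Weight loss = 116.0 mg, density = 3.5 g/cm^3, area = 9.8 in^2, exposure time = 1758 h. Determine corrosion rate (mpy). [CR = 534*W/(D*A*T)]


Apply the mpy weight-loss relation: CR = 534 * W / (D * A * T)
Numerator: 534 * 116.0 = 61944.0
Denominator: 3.5 * 9.8 * 1758 = 60299.4
CR = 61944.0 / 60299.4 = 1.0273 mpy

1.0273 mpy


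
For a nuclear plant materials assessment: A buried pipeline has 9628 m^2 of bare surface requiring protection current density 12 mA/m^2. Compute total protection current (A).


I = area * current density, then convert mA → A (÷1000)
I = 9628 * 12 / 1000 = 115.54 A

115.54 A


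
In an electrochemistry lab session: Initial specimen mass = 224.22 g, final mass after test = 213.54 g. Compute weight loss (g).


Weight loss = initial − final
WL = 224.22 − 213.54 = 10.68 g

10.68 g


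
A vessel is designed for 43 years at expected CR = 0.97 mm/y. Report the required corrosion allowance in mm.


Corrosion allowance = CR × design life
CA = 0.97 * 43 = 41.71 mm

41.71 mm


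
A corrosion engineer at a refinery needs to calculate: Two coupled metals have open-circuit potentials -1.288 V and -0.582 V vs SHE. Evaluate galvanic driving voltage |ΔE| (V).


Driving voltage is the absolute potential difference.
|ΔE| = |-1.288 − (-0.582)| = 0.706 V

0.706 V


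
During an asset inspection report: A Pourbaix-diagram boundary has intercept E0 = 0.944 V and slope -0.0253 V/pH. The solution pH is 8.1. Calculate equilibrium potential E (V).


Apply the Pourbaix line equation: E = E0 + slope*pH
E = 0.944 + (-0.0253)*8.1 = 0.944 + (-0.20493) = 0.73907 V
Rounded to 3 decimal places: E = 0.739 V

0.739 V


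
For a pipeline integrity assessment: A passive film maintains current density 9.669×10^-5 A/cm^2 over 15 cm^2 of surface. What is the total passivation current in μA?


I = i_pass * A, then convert A → μA (×10^6)
I = 9.669×10^-5 * 15 * 10^6 = 1450.35 μA

1450.35 μA


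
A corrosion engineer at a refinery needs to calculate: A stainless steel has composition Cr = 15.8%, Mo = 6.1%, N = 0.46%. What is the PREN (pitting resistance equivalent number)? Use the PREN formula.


Apply the PREN formula: PREN = Cr + 3.3*Mo + 16*N
PREN = 15.8 + 3.3*6.1 + 16*0.46
PREN = 15.8 + 20.13 + 7.36 = 43.29

43.29


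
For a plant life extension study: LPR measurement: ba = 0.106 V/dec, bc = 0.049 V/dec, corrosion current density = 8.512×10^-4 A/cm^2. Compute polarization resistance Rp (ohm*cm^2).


Apply the Stern-Geary equation: Rp = ba*bc / (2.303*icorr*(ba+bc))
ba*bc = 0.106*0.049 = 0.005194
ba+bc = 0.155; 2.303*icorr*(ba+bc) = 2.303*8.512×10^-4*0.155 = 3.0384861×10^-4
Rp = 0.005194 / 3.0384861×10^-4 = 17.09 ohm*cm^2

17.09 ohm*cm^2


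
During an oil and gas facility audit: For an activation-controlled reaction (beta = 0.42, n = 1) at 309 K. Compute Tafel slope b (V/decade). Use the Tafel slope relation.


Apply the Tafel slope relation: b = 2.303*R*T/(beta*n*F)
Numerator: 2.303 * 8.314 * 309 = 5916.47
Denominator: 0.42 * 1 * 96485 = 40523.7
b = 5916.47 / 40523.7 = 0.146 V/decade

0.146 V/decade


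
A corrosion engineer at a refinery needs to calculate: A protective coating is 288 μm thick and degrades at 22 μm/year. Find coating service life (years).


Service life = thickness / degradation rate
Life = 288 / 22 = 13.1 years

13.1 years


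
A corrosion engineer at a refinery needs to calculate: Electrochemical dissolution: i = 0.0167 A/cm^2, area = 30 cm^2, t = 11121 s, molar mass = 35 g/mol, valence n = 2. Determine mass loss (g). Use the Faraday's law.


Apply Faraday's law: m = i*A*t*M / (n*F)
Total charge passed Q = i*A*t = 0.0167*30*11121 = 5571.621 C
m = Q*M/(n*F) = 5571.621*35/(2*96485) = 1.0106 g

1.0106 g


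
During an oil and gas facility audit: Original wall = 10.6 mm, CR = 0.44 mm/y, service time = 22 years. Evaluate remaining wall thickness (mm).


Remaining wall = original − CR × time
t = 10.6 − 0.44*22 = 10.6 − 9.68 = 0.92 mm

0.92 mm


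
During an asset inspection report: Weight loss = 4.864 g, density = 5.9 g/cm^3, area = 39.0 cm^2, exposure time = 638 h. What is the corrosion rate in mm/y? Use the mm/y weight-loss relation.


Apply the mm/y weight-loss relation: CR = 87600 * W / (D * A * T)
Numerator: 87600 * 4.864 = 426086.4
Denominator: 5.9 * 39.0 * 638 = 146803.8
CR = 426086.4 / 146803.8 = 2.90242 mm/y

2.90242 mm/y


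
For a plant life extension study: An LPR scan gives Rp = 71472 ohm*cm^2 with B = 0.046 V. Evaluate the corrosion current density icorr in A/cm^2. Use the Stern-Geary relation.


Apply the Stern-Geary relation: icorr = B / Rp
icorr = 0.046 / 71472 = 6.436×10^-7 A/cm^2

6.436×10^-7 A/cm^2


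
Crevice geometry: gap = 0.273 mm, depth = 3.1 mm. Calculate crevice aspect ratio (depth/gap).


Aspect ratio = depth / gap
Ratio = 3.1 / 0.273 = 11.4

11.4


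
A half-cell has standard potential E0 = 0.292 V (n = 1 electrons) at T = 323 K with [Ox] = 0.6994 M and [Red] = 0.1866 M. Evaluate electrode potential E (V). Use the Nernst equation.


Apply the Nernst equation: E = E0 + (RT/nF)*ln([Ox]/[Red])
Step 1: RT/nF = 8.314*323/(1*96485) = 0.02783253 V
Step 2: [Ox]/[Red] = 0.6994/0.1866 = 3.748124
Step 3: ln(3.748124) = 1.321255
Step 4: correction = 0.02783253 * 1.321255 = 0.0368 V
E = 0.292 + 0.0368 = 0.3288 V

0.3288 V


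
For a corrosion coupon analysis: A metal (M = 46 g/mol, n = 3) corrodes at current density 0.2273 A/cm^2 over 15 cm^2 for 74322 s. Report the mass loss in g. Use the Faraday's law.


Apply Faraday's law: m = i*A*t*M / (n*F)
Total charge passed Q = i*A*t = 0.2273*15*74322 = 253400.859 C
m = Q*M/(n*F) = 253400.859*46/(3*96485) = 40.27 g

40.27 g


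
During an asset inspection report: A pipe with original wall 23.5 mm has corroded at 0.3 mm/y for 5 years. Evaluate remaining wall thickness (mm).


Remaining wall = original − CR × time
t = 23.5 − 0.3*5 = 23.5 − 1.5 = 22.0 mm

22.0 mm


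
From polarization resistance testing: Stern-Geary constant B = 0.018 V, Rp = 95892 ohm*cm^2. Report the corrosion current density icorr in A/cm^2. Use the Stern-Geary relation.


Apply the Stern-Geary relation: icorr = B / Rp
icorr = 0.018 / 95892 = 1.877×10^-7 A/cm^2

1.877×10^-7 A/cm^2


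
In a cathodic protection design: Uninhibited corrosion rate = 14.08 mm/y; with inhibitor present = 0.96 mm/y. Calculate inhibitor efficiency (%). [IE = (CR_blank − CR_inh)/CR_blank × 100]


Apply the inhibitor-efficiency definition: IE = (CR_blank − CR_inh)/CR_blank × 100
IE = (14.08 − 0.96) / 14.08 × 100
IE = 13.12 / 14.08 × 100 = 93.2 %

93.2 %


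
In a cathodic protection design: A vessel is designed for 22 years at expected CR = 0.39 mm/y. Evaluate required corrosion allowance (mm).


Corrosion allowance = CR × design life
CA = 0.39 * 22 = 8.58 mm

8.58 mm


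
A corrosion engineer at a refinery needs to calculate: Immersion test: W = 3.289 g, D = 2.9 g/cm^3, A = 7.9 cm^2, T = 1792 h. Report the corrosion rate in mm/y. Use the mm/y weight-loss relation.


Apply the mm/y weight-loss relation: CR = 87600 * W / (D * A * T)
Numerator: 87600 * 3.289 = 288116.4
Denominator: 2.9 * 7.9 * 1792 = 41054.72
CR = 288116.4 / 41054.72 = 7.017863 mm/y

7.017863 mm/y


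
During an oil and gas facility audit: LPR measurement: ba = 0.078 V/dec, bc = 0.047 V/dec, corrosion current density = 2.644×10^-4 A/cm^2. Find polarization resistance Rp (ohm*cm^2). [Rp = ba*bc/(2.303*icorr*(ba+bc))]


Apply the Stern-Geary equation: Rp = ba*bc / (2.303*icorr*(ba+bc))
ba*bc = 0.078*0.047 = 0.003666
ba+bc = 0.125; 2.303*icorr*(ba+bc) = 2.303*2.644×10^-4*0.125 = 7.611415×10^-5
Rp = 0.003666 / 7.611415×10^-5 = 48.16 ohm*cm^2

48.16 ohm*cm^2


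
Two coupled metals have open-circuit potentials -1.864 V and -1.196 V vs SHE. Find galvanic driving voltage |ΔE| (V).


Driving voltage is the absolute potential difference.
|ΔE| = |-1.864 − (-1.196)| = 0.668 V

0.668 V


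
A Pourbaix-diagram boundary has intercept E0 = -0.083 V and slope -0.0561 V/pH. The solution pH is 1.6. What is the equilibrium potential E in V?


Apply the Pourbaix line equation: E = E0 + slope*pH
E = -0.083 + (-0.0561)*1.6 = -0.083 + (-0.08976) = -0.17276 V
Rounded to 4 decimal places: E = -0.1728 V

-0.1728 V


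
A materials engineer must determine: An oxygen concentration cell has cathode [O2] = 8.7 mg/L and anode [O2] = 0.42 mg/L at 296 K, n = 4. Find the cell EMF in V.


Apply the Nernst concentration-cell relation: E = (RT/nF)*ln(C_cathode/C_anode)
RT/nF = 8.314*296/(4*96485) = 0.00637649 V
ln(8.7/0.42) = 3.03082
E = 0.00637649 * 3.03082 = 0.01933 V

0.01933 V


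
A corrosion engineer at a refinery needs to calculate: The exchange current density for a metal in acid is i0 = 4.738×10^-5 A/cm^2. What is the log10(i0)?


i0 = 4.738×10^-5 A/cm^2
log10(i0) = -4.324

-4.324


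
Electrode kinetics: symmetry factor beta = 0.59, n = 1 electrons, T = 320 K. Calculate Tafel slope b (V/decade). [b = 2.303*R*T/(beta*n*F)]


Apply the Tafel slope relation: b = 2.303*R*T/(beta*n*F)
Numerator: 2.303 * 8.314 * 320 = 6127.09
Denominator: 0.59 * 1 * 96485 = 56926.15
b = 6127.09 / 56926.15 = 0.108 V/decade

0.108 V/decade


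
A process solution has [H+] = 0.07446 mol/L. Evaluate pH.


pH = −log10[H+]
pH = −log10(0.07446) = 1.13

1.13


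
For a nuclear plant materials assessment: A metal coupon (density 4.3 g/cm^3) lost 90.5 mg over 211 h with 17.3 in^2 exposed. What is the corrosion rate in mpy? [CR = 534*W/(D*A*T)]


Apply the mpy weight-loss relation: CR = 534 * W / (D * A * T)
Numerator: 534 * 90.5 = 48327.0
Denominator: 4.3 * 17.3 * 211 = 15696.29
CR = 48327.0 / 15696.29 = 3.079 mpy

3.079 mpy


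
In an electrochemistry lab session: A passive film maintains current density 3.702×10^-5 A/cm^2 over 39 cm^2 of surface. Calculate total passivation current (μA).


I = i_pass * A, then convert A → μA (×10^6)
I = 3.702×10^-5 * 39 * 10^6 = 1443.78 μA

1443.78 μA


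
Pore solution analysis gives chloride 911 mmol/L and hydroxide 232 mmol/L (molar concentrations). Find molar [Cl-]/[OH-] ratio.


Threshold parameter = [Cl-] / [OH-] (molar basis; both in mmol/L, so units cancel)
Ratio = 911 / 232 = 3.93

3.93


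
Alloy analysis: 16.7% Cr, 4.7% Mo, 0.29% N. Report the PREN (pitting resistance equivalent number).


Apply the PREN formula: PREN = Cr + 3.3*Mo + 16*N
PREN = 16.7 + 3.3*4.7 + 16*0.29
PREN = 16.7 + 15.51 + 4.64 = 36.85

36.85


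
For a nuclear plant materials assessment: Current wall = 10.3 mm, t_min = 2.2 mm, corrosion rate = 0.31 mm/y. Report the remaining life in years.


Apply the remaining-life relation: RL = (t_current − t_min) / CR
RL = (10.3 − 2.2) / 0.31 = 8.1 / 0.31 = 26.1 years

26.1 years


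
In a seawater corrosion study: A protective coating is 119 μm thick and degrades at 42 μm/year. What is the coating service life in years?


Service life = thickness / degradation rate
Life = 119 / 42 = 2.8 years

2.8 years


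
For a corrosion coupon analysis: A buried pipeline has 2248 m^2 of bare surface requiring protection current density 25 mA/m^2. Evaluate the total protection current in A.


I = area * current density, then convert mA → A (÷1000)
I = 2248 * 25 / 1000 = 56.2 A

56.2 A


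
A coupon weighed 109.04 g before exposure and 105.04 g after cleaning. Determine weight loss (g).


Weight loss = initial − final
WL = 109.04 − 105.04 = 4.0 g

4.0 g


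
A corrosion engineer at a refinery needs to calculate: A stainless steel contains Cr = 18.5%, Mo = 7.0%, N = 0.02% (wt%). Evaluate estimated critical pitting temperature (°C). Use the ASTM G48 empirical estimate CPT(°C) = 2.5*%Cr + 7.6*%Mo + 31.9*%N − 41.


Apply the ASTM G48 empirical CPT estimate: CPT(°C) = 2.5*%Cr + 7.6*%Mo + 31.9*%N − 41
2.5*18.5 = 46.25; 7.6*7.0 = 53.2; 31.9*0.02 = 0.638
CPT = 46.25 + 53.2 + 0.638 − 41 = 59.088 °C
Rounded to 0.1 °C: CPT ≈ 59.1 °C

59.1 °C


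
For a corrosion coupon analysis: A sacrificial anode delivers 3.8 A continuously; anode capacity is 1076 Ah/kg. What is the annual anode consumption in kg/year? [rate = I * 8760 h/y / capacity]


Annual consumption = current * hours per year / capacity
Rate = 3.8 * 8760 / 1076 = 30.9 kg/year

30.9 kg/year


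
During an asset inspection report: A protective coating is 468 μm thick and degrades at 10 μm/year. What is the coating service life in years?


Service life = thickness / degradation rate
Life = 468 / 10 = 46.8 years

46.8 years


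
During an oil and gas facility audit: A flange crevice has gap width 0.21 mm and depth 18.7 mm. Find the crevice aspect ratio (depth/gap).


Aspect ratio = depth / gap
Ratio = 18.7 / 0.21 = 89.0

89.0


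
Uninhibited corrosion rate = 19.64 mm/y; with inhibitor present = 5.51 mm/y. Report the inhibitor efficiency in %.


Apply the inhibitor-efficiency definition: IE = (CR_blank − CR_inh)/CR_blank × 100
IE = (19.64 − 5.51) / 19.64 × 100
IE = 14.13 / 19.64 × 100 = 71.9 %

71.9 %


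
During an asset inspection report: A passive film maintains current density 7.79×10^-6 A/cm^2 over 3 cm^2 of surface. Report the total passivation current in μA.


I = i_pass * A, then convert A → μA (×10^6)
I = 7.79×10^-6 * 3 * 10^6 = 23.37 μA

23.37 μA


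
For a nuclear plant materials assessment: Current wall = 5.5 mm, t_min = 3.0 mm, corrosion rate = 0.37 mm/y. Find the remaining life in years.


Apply the remaining-life relation: RL = (t_current − t_min) / CR
RL = (5.5 − 3.0) / 0.37 = 2.5 / 0.37 = 6.8 years

6.8 years


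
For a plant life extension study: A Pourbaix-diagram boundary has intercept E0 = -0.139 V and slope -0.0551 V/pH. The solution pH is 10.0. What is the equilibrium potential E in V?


Apply the Pourbaix line equation: E = E0 + slope*pH
E = -0.139 + (-0.0551)*10.0 = -0.139 + (-0.551) = -0.69 V
Rounded to 3 decimal places: E = -0.690 V

-0.690 V


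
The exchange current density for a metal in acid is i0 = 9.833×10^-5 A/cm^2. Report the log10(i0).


i0 = 9.833×10^-5 A/cm^2
log10(i0) = -4.007

-4.007


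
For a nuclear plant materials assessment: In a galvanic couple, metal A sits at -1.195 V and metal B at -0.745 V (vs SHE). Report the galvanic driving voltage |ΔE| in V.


Driving voltage is the absolute potential difference.
|ΔE| = |-1.195 − (-0.745)| = 0.45 V

0.45 V


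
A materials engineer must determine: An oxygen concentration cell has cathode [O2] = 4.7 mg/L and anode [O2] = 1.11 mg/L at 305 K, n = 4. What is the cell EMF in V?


Apply the Nernst concentration-cell relation: E = (RT/nF)*ln(C_cathode/C_anode)
RT/nF = 8.314*305/(4*96485) = 0.00657037 V
ln(4.7/1.11) = 1.4432
E = 0.00657037 * 1.4432 = 0.00948 V

0.00948 V


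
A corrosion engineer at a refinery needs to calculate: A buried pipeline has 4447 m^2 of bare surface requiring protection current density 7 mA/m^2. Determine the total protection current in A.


I = area * current density, then convert mA → A (÷1000)
I = 4447 * 7 / 1000 = 31.13 A

31.13 A


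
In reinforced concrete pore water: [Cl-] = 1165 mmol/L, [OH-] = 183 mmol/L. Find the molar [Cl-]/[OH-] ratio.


Threshold parameter = [Cl-] / [OH-] (molar basis; both in mmol/L, so units cancel)
Ratio = 1165 / 183 = 6.37

6.37


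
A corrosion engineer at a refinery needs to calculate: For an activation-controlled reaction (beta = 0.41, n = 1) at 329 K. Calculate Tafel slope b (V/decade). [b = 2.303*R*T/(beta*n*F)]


Apply the Tafel slope relation: b = 2.303*R*T/(beta*n*F)
Numerator: 2.303 * 8.314 * 329 = 6299.41
Denominator: 0.41 * 1 * 96485 = 39558.85
b = 6299.41 / 39558.85 = 0.159 V/decade

0.159 V/decade


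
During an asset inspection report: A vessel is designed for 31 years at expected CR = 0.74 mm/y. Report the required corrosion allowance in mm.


Corrosion allowance = CR × design life
CA = 0.74 * 31 = 22.94 mm

22.94 mm


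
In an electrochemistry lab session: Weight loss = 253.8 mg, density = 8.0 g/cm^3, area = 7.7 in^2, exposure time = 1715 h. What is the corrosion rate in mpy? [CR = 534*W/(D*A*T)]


Apply the mpy weight-loss relation: CR = 534 * W / (D * A * T)
Numerator: 534 * 253.8 = 135529.2
Denominator: 8.0 * 7.7 * 1715 = 105644.0
CR = 135529.2 / 105644.0 = 1.28289 mpy

1.28289 mpy


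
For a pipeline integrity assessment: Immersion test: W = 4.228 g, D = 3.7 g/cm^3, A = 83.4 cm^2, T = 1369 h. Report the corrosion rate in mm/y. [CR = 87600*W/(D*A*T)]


Apply the mm/y weight-loss relation: CR = 87600 * W / (D * A * T)
Numerator: 87600 * 4.228 = 370372.8
Denominator: 3.7 * 83.4 * 1369 = 422446.02
CR = 370372.8 / 422446.02 = 0.876734 mm/y

0.876734 mm/y


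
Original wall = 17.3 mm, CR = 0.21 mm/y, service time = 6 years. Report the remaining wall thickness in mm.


Remaining wall = original − CR × time
t = 17.3 − 0.21*6 = 17.3 − 1.26 = 16.04 mm

16.04 mm


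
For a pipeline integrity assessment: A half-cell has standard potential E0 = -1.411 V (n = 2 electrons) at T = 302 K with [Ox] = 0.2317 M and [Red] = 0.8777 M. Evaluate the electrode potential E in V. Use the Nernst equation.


Apply the Nernst equation: E = E0 + (RT/nF)*ln([Ox]/[Red])
Step 1: RT/nF = 8.314*302/(2*96485) = 0.01301149 V
Step 2: [Ox]/[Red] = 0.2317/0.8777 = 0.263985
Step 3: ln(0.263985) = -1.331863
Step 4: correction = 0.01301149 * -1.331863 = -0.017 V
E = -1.411 + -0.017 = -1.428 V

-1.428 V


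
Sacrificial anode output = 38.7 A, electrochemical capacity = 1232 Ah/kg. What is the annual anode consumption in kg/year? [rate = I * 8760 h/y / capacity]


Annual consumption = current * hours per year / capacity
Rate = 38.7 * 8760 / 1232 = 275.2 kg/year

275.2 kg/year


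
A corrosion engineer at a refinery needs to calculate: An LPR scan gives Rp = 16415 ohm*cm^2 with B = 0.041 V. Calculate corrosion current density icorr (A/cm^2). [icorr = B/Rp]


Apply the Stern-Geary relation: icorr = B / Rp
icorr = 0.041 / 16415 = 2.498×10^-6 A/cm^2

2.498×10^-6 A/cm^2


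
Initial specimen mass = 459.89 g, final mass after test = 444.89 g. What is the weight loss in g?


Weight loss = initial − final
WL = 459.89 − 444.89 = 15.0 g

15.0 g


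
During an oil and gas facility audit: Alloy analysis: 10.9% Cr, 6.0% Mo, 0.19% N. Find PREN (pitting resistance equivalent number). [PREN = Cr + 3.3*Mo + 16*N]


Apply the PREN formula: PREN = Cr + 3.3*Mo + 16*N
PREN = 10.9 + 3.3*6.0 + 16*0.19
PREN = 10.9 + 19.8 + 3.04 = 33.74

33.74


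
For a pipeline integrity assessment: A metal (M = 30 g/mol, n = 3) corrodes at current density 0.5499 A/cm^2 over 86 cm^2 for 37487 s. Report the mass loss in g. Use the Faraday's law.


Apply Faraday's law: m = i*A*t*M / (n*F)
Total charge passed Q = i*A*t = 0.5499*86*37487 = 1772812.7118 C
m = Q*M/(n*F) = 1772812.7118*30/(3*96485) = 183.73972 g

183.73972 g


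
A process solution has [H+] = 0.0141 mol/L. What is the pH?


pH = −log10[H+]
pH = −log10(0.0141) = 1.85

1.85


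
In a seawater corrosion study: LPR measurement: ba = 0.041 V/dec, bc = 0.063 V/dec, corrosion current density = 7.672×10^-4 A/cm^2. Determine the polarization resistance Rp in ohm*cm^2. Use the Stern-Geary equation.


Apply the Stern-Geary equation: Rp = ba*bc / (2.303*icorr*(ba+bc))
ba*bc = 0.041*0.063 = 0.002583
ba+bc = 0.104; 2.303*icorr*(ba+bc) = 2.303*7.672×10^-4*0.104 = 1.8375361×10^-4
Rp = 0.002583 / 1.8375361×10^-4 = 14.06 ohm*cm^2

14.06 ohm*cm^2


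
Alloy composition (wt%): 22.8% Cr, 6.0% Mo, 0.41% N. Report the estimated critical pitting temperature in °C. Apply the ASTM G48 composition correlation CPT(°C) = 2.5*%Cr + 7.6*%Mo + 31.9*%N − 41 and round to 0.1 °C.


Apply the ASTM G48 empirical CPT estimate: CPT(°C) = 2.5*%Cr + 7.6*%Mo + 31.9*%N − 41
2.5*22.8 = 57; 7.6*6.0 = 45.6; 31.9*0.41 = 13.079
CPT = 57 + 45.6 + 13.079 − 41 = 74.679 °C
Rounded to 0.1 °C: CPT ≈ 74.7 °C

74.7 °C


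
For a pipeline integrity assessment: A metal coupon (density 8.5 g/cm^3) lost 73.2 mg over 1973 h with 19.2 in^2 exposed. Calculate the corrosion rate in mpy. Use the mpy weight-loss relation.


Apply the mpy weight-loss relation: CR = 534 * W / (D * A * T)
Numerator: 534 * 73.2 = 39088.8
Denominator: 8.5 * 19.2 * 1973 = 321993.6
CR = 39088.8 / 321993.6 = 0.1214 mpy

0.1214 mpy


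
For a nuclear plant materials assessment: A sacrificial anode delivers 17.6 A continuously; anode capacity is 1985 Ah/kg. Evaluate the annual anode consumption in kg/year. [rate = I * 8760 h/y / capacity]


Annual consumption = current * hours per year / capacity
Rate = 17.6 * 8760 / 1985 = 77.7 kg/year

77.7 kg/year


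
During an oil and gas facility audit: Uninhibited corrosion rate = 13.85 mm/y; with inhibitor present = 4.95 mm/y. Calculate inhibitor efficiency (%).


Apply the inhibitor-efficiency definition: IE = (CR_blank − CR_inh)/CR_blank × 100
IE = (13.85 − 4.95) / 13.85 × 100
IE = 8.9 / 13.85 × 100 = 64.3 %

64.3 %


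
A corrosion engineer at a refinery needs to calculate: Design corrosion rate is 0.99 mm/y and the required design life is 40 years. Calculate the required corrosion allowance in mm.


Corrosion allowance = CR × design life
CA = 0.99 * 40 = 39.6 mm

39.6 mm


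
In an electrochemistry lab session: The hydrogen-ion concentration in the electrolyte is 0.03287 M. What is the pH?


pH = −log10[H+]
pH = −log10(0.03287) = 1.48

1.48


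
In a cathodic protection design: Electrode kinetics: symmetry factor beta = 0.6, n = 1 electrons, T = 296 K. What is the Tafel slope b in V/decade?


Apply the Tafel slope relation: b = 2.303*R*T/(beta*n*F)
Numerator: 2.303 * 8.314 * 296 = 5667.55
Denominator: 0.6 * 1 * 96485 = 57891.0
b = 5667.55 / 57891.0 = 0.0979 V/decade

0.0979 V/decade


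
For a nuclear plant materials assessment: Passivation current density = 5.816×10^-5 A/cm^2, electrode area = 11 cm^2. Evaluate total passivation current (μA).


I = i_pass * A, then convert A → μA (×10^6)
I = 5.816×10^-5 * 11 * 10^6 = 639.76 μA

639.76 μA


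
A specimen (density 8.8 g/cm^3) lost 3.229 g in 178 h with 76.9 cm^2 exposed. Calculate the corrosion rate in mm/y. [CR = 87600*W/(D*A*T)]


Apply the mm/y weight-loss relation: CR = 87600 * W / (D * A * T)
Numerator: 87600 * 3.229 = 282860.4
Denominator: 8.8 * 76.9 * 178 = 120456.16
CR = 282860.4 / 120456.16 = 2.348244 mm/y

2.348244 mm/y


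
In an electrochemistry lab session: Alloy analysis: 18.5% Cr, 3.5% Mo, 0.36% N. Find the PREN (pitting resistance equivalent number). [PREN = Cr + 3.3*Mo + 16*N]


Apply the PREN formula: PREN = Cr + 3.3*Mo + 16*N
PREN = 18.5 + 3.3*3.5 + 16*0.36
PREN = 18.5 + 11.55 + 5.76 = 35.81

35.81


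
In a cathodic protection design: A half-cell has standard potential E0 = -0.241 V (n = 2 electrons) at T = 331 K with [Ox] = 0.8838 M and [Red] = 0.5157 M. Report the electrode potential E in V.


Apply the Nernst equation: E = E0 + (RT/nF)*ln([Ox]/[Red])
Step 1: RT/nF = 8.314*331/(2*96485) = 0.01426094 V
Step 2: [Ox]/[Red] = 0.8838/0.5157 = 1.713787
Step 3: ln(1.713787) = 0.538706
Step 4: correction = 0.01426094 * 0.538706 = 0.0077 V
E = -0.241 + 0.0077 = -0.2333 V

-0.2333 V


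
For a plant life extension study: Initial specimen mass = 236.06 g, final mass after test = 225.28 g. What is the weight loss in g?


Weight loss = initial − final
WL = 236.06 − 225.28 = 10.78 g

10.78 g


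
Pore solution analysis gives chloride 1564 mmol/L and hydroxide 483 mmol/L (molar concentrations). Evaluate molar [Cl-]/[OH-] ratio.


Threshold parameter = [Cl-] / [OH-] (molar basis; both in mmol/L, so units cancel)
Ratio = 1564 / 483 = 3.24

3.24


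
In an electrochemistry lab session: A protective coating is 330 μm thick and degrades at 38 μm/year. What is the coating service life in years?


Service life = thickness / degradation rate
Life = 330 / 38 = 8.7 years

8.7 years


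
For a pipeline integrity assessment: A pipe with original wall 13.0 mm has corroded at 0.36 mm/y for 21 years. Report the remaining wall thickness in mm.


Remaining wall = original − CR × time
t = 13.0 − 0.36*21 = 13.0 − 7.56 = 5.44 mm

5.44 mm


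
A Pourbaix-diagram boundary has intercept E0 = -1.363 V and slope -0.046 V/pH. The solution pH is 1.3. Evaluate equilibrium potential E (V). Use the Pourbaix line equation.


Apply the Pourbaix line equation: E = E0 + slope*pH
E = -1.363 + (-0.046)*1.3 = -1.363 + (-0.0598) = -1.4228 V
Rounded to 3 decimal places: E = -1.423 V

-1.423 V


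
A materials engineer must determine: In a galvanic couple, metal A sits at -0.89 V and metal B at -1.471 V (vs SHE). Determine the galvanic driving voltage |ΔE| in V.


Driving voltage is the absolute potential difference.
|ΔE| = |-0.89 − (-1.471)| = 0.581 V

0.581 V


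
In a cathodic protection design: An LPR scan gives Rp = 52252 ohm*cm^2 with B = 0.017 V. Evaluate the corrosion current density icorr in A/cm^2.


Apply the Stern-Geary relation: icorr = B / Rp
icorr = 0.017 / 52252 = 3.253×10^-7 A/cm^2

3.253×10^-7 A/cm^2


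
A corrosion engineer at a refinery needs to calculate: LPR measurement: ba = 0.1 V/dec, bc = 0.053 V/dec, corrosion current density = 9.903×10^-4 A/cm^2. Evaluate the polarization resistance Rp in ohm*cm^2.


Apply the Stern-Geary equation: Rp = ba*bc / (2.303*icorr*(ba+bc))
ba*bc = 0.1*0.053 = 0.0053
ba+bc = 0.153; 2.303*icorr*(ba+bc) = 2.303*9.903×10^-4*0.153 = 3.4894112×10^-4
Rp = 0.0053 / 3.4894112×10^-4 = 15.2 ohm*cm^2

15.2 ohm*cm^2


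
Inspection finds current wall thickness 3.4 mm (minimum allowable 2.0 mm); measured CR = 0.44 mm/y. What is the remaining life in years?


Apply the remaining-life relation: RL = (t_current − t_min) / CR
RL = (3.4 − 2.0) / 0.44 = 1.4 / 0.44 = 3.2 years

3.2 years


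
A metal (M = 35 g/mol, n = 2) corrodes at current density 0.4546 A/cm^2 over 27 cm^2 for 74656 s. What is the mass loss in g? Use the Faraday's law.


Apply Faraday's law: m = i*A*t*M / (n*F)
Total charge passed Q = i*A*t = 0.4546*27*74656 = 916342.6752 C
m = Q*M/(n*F) = 916342.6752*35/(2*96485) = 166.202 g

166.202 g


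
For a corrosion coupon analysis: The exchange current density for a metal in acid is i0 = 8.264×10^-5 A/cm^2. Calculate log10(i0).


i0 = 8.264×10^-5 A/cm^2
log10(i0) = -4.083

-4.083


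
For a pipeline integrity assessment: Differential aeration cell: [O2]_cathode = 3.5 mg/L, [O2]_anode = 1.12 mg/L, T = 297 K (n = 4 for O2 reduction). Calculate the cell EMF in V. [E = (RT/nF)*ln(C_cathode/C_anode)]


Apply the Nernst concentration-cell relation: E = (RT/nF)*ln(C_cathode/C_anode)
RT/nF = 8.314*297/(4*96485) = 0.00639804 V
ln(3.5/1.12) = 1.13943
E = 0.00639804 * 1.13943 = 0.00729 V

0.00729 V


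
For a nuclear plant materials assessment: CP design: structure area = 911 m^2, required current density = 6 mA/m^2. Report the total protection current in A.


I = area * current density, then convert mA → A (÷1000)
I = 911 * 6 / 1000 = 5.47 A

5.47 A


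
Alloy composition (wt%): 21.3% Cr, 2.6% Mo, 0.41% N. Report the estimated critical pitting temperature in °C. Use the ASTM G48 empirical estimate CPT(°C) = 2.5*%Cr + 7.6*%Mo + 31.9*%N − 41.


Apply the ASTM G48 empirical CPT estimate: CPT(°C) = 2.5*%Cr + 7.6*%Mo + 31.9*%N − 41
2.5*21.3 = 53.25; 7.6*2.6 = 19.76; 31.9*0.41 = 13.079
CPT = 53.25 + 19.76 + 13.079 − 41 = 45.089 °C
Rounded to 0.1 °C: CPT ≈ 45.1 °C

45.1 °C


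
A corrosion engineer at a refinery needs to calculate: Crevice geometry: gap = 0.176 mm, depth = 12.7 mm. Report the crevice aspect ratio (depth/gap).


Aspect ratio = depth / gap
Ratio = 12.7 / 0.176 = 72.2

72.2


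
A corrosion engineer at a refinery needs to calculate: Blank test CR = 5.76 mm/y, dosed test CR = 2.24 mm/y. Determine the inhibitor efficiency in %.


Apply the inhibitor-efficiency definition: IE = (CR_blank − CR_inh)/CR_blank × 100
IE = (5.76 − 2.24) / 5.76 × 100
IE = 3.52 / 5.76 × 100 = 61.1 %

61.1 %


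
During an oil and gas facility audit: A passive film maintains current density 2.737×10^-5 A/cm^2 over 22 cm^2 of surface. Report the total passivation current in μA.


I = i_pass * A, then convert A → μA (×10^6)
I = 2.737×10^-5 * 22 * 10^6 = 602.14 μA

602.14 μA


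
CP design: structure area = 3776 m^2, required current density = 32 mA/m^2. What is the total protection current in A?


I = area * current density, then convert mA → A (÷1000)
I = 3776 * 32 / 1000 = 120.83 A

120.83 A


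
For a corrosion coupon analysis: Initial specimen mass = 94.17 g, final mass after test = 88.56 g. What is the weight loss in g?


Weight loss = initial − final
WL = 94.17 − 88.56 = 5.61 g

5.61 g


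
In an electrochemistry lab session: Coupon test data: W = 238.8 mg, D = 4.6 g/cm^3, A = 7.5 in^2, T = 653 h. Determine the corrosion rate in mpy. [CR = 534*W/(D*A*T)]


Apply the mpy weight-loss relation: CR = 534 * W / (D * A * T)
Numerator: 534 * 238.8 = 127519.2
Denominator: 4.6 * 7.5 * 653 = 22528.5
CR = 127519.2 / 22528.5 = 5.6604 mpy

5.6604 mpy


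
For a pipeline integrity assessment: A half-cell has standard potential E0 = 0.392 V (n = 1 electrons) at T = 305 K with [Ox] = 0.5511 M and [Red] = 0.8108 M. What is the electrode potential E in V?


Apply the Nernst equation: E = E0 + (RT/nF)*ln([Ox]/[Red])
Step 1: RT/nF = 8.314*305/(1*96485) = 0.02628149 V
Step 2: [Ox]/[Red] = 0.5511/0.8108 = 0.679699
Step 3: ln(0.679699) = -0.386105
Step 4: correction = 0.02628149 * -0.386105 = -0.01 V
E = 0.392 + -0.01 = 0.382 V

0.382 V


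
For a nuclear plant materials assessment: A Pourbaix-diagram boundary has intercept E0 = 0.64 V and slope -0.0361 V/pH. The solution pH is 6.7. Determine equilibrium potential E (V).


Apply the Pourbaix line equation: E = E0 + slope*pH
E = 0.64 + (-0.0361)*6.7 = 0.64 + (-0.24187) = 0.39813 V
Rounded to 3 decimal places: E = 0.398 V

0.398 V


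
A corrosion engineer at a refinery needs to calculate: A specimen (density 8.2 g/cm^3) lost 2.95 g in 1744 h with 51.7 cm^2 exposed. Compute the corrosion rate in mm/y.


Apply the mm/y weight-loss relation: CR = 87600 * W / (D * A * T)
Numerator: 87600 * 2.95 = 258420.0
Denominator: 8.2 * 51.7 * 1744 = 739351.36
CR = 258420.0 / 739351.36 = 0.3495 mm/y

0.3495 mm/y


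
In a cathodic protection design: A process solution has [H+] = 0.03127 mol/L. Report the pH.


pH = −log10[H+]
pH = −log10(0.03127) = 1.5

1.5


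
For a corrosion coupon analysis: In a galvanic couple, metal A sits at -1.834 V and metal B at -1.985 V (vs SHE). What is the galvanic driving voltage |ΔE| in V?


Driving voltage is the absolute potential difference.
|ΔE| = |-1.834 − (-1.985)| = 0.151 V

0.151 V


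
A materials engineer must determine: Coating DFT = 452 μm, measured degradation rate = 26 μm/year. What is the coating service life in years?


Service life = thickness / degradation rate
Life = 452 / 26 = 17.4 years

17.4 years


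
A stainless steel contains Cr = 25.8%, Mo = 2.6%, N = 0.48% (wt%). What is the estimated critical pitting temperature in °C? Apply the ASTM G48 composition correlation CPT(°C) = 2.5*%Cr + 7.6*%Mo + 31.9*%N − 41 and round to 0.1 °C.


Apply the ASTM G48 empirical CPT estimate: CPT(°C) = 2.5*%Cr + 7.6*%Mo + 31.9*%N − 41
2.5*25.8 = 64.5; 7.6*2.6 = 19.76; 31.9*0.48 = 15.312
CPT = 64.5 + 19.76 + 15.312 − 41 = 58.572 °C
Rounded to 0.1 °C: CPT ≈ 58.6 °C

58.6 °C


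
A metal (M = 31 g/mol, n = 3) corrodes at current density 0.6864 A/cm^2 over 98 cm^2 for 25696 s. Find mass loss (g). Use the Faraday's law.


Apply Faraday's law: m = i*A*t*M / (n*F)
Total charge passed Q = i*A*t = 0.6864*98*25696 = 1728497.9712 C
m = Q*M/(n*F) = 1728497.9712*31/(3*96485) = 185.118 g

185.118 g


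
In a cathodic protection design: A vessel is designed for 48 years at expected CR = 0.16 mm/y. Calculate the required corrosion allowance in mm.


Corrosion allowance = CR × design life
CA = 0.16 * 48 = 7.68 mm

7.68 mm


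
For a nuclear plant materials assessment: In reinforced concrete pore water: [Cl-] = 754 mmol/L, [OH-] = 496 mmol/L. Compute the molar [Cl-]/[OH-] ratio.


Threshold parameter = [Cl-] / [OH-] (molar basis; both in mmol/L, so units cancel)
Ratio = 754 / 496 = 1.52

1.52


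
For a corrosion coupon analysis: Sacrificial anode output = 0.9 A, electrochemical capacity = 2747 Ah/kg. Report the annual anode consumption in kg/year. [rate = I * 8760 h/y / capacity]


Annual consumption = current * hours per year / capacity
Rate = 0.9 * 8760 / 2747 = 2.9 kg/year

2.9 kg/year


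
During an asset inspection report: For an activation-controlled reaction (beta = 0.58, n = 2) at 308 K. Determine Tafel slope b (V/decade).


Apply the Tafel slope relation: b = 2.303*R*T/(beta*n*F)
Numerator: 2.303 * 8.314 * 308 = 5897.32
Denominator: 0.58 * 2 * 96485 = 111922.6
b = 5897.32 / 111922.6 = 0.0527 V/decade

0.0527 V/decade


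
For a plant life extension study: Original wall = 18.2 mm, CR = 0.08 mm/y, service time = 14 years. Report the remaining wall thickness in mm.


Remaining wall = original − CR × time
t = 18.2 − 0.08*14 = 18.2 − 1.12 = 17.08 mm

17.08 mm
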